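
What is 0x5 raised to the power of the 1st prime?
Convert 0x5 (hexadecimal) → 5 (decimal)
Convert the 1st prime (prime index) → 2 (decimal)
Compute 5 ^ 2 = 25
25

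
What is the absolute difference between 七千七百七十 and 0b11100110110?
Convert 七千七百七十 (Chinese numeral) → 7×1000 + 7×100 + 7×10 = 7770 (decimal)
Convert 0b11100110110 (binary) → 1024 + 512 + 256 + 32 + 16 + 4 + 2 = 1846 (decimal)
Compute |7770 - 1846| = 5924
5924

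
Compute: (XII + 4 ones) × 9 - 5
Convert XII (Roman numeral) → 10 + 1 + 1 = 12 (decimal)
Convert 4 ones (place-value notation) → 4 (decimal)
Expression in decimal: (12 + 4) × 9 - 5
Parentheses first: 12 + 4 = 16
Multiply: 16 × 9 = 144
Subtract: 144 - 5 = 139
139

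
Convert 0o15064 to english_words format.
Convert 0o15064 (octal) → 1×4096 + 5×512 + 6×8 + 4 = 6708 (decimal)
Convert 6708 (decimal) → 6708 = 6×1000 + 7×100 + 8 → six thousand seven hundred eight (English words)
six thousand seven hundred eight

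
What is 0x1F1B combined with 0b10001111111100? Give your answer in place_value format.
Convert 0x1F1B (hexadecimal) → 1×4096 + 15×256 + 1×16 + 11 = 7963 (decimal)
Convert 0b10001111111100 (binary) → 8192 + 512 + 256 + 128 + 64 + 32 + 16 + 8 + 4 = 9212 (decimal)
Compute 7963 + 9212 = 17175
Convert 17175 (decimal) → 17175 = 17×1000 + 1×100 + 7×10 + 5 → 17 thousands, 1 hundred, 7 tens, 5 ones (place-value notation)
17 thousands, 1 hundred, 7 tens, 5 ones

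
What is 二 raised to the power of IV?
Convert 二 (Chinese numeral) → 2 (decimal)
Convert IV (Roman numeral) → 4 (decimal)
Compute 2 ^ 4 = 16
16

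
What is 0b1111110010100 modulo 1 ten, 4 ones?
Convert 0b1111110010100 (binary) → 4096 + 2048 + 1024 + 512 + 256 + 128 + 16 + 4 = 8084 (decimal)
Convert 1 ten, 4 ones (place-value notation) → 1×10 + 4 = 14 (decimal)
Compute 8084 mod 14 = 6
6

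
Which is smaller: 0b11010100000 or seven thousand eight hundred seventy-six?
Convert 0b11010100000 (binary) → 1024 + 512 + 128 + 32 = 1696 (decimal)
Convert seven thousand eight hundred seventy-six (English words) → 7×1000 + 8×100 + 76 = 7876 (decimal)
Compare 1696 vs 7876: smaller = 1696
1696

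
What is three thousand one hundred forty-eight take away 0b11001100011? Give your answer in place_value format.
Convert three thousand one hundred forty-eight (English words) → 3×1000 + 1×100 + 48 = 3148 (decimal)
Convert 0b11001100011 (binary) → 1024 + 512 + 64 + 32 + 2 + 1 = 1635 (decimal)
Compute 3148 - 1635 = 1513
Convert 1513 (decimal) → 1513 = 1×1000 + 5×100 + 1×10 + 3 → 1 thousand, 5 hundreds, 1 ten, 3 ones (place-value notation)
1 thousand, 5 hundreds, 1 ten, 3 ones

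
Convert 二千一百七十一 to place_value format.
Convert 二千一百七十一 (Chinese numeral) → 2×1000 + 1×100 + 7×10 + 1 = 2171 (decimal)
Convert 2171 (decimal) → 2171 = 2×1000 + 1×100 + 7×10 + 1 → 2 thousands, 1 hundred, 7 tens, 1 one (place-value notation)
2 thousands, 1 hundred, 7 tens, 1 one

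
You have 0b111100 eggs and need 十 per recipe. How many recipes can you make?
Convert 0b111100 (binary) → 32 + 16 + 8 + 4 = 60 (decimal)
Convert 十 (Chinese numeral) → 1×10 = 10 (decimal)
Compute 60 ÷ 10 = 6
6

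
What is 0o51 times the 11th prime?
Convert 0o51 (octal) → 5×8 + 1 = 41 (decimal)
Convert the 11th prime (prime index) → 31 (decimal)
Compute 41 × 31 = 1271
1271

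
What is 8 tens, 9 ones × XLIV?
Convert 8 tens, 9 ones (place-value notation) → 8×10 + 9 = 89 (decimal)
Convert XLIV (Roman numeral) → 40 + 4 = 44 (decimal)
Compute 89 × 44 = 3916
3916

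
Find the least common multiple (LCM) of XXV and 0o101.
Convert XXV (Roman numeral) → 10 + 10 + 5 = 25 (decimal)
Convert 0o101 (octal) → 1×64 + 1 = 65 (decimal)
Compute lcm(25, 65) = 325
325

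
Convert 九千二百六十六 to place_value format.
Convert 九千二百六十六 (Chinese numeral) → 9×1000 + 2×100 + 6×10 + 6 = 9266 (decimal)
Convert 9266 (decimal) → 9266 = 9×1000 + 2×100 + 6×10 + 6 → 9 thousands, 2 hundreds, 6 tens, 6 ones (place-value notation)
9 thousands, 2 hundreds, 6 tens, 6 ones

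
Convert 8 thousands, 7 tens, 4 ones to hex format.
Convert 8 thousands, 7 tens, 4 ones (place-value notation) → 8×1000 + 7×10 + 4 = 8074 (decimal)
Convert 8074 (decimal) → 8074 = 1×4096 + 15×256 + 8×16 + 10 → 0x1F8A (hexadecimal)
0x1F8A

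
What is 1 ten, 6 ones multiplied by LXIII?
Convert 1 ten, 6 ones (place-value notation) → 1×10 + 6 = 16 (decimal)
Convert LXIII (Roman numeral) → 50 + 10 + 1 + 1 + 1 = 63 (decimal)
Compute 16 × 63 = 1008
1008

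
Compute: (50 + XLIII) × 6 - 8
Convert XLIII (Roman numeral) → 40 + 1 + 1 + 1 = 43 (decimal)
Expression in decimal: (50 + 43) × 6 - 8
Parentheses first: 50 + 43 = 93
Multiply: 93 × 6 = 558
Subtract: 558 - 8 = 550
550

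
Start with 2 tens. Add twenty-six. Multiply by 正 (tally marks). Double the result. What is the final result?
Convert 2 tens (place-value notation) → 2×10 = 20 (decimal)
Start: 20
Convert twenty-six (English words) → 26 (decimal)
20 + 26 = 46
Convert 正 (tally marks) → 5 (decimal)
46 × 5 = 230
230 × 2 = 460
460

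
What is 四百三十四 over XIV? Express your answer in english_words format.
Convert 四百三十四 (Chinese numeral) → 4×100 + 3×10 + 4 = 434 (decimal)
Convert XIV (Roman numeral) → 10 + 4 = 14 (decimal)
Compute 434 ÷ 14 = 31
Convert 31 (decimal) → thirty-one (English words)
thirty-one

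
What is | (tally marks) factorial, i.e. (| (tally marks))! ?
Convert | (tally marks) → 1 (decimal)
Compute 1! = 1
1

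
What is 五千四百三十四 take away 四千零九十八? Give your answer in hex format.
Convert 五千四百三十四 (Chinese numeral) → 5×1000 + 4×100 + 3×10 + 4 = 5434 (decimal)
Convert 四千零九十八 (Chinese numeral) → 4×1000 + 9×10 + 8 = 4098 (decimal)
Compute 5434 - 4098 = 1336
Convert 1336 (decimal) → 1336 = 5×256 + 3×16 + 8 → 0x538 (hexadecimal)
0x538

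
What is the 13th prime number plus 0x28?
The 13th prime number = 41
Convert 0x28 (hexadecimal) → 2×16 + 8 = 40 (decimal)
Compute 41 + 40 = 81
81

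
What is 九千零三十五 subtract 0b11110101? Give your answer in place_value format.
Convert 九千零三十五 (Chinese numeral) → 9×1000 + 3×10 + 5 = 9035 (decimal)
Convert 0b11110101 (binary) → 128 + 64 + 32 + 16 + 4 + 1 = 245 (decimal)
Compute 9035 - 245 = 8790
Convert 8790 (decimal) → 8790 = 8×1000 + 7×100 + 9×10 → 8 thousands, 7 hundreds, 9 tens (place-value notation)
8 thousands, 7 hundreds, 9 tens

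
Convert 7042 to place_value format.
Convert 7042 (decimal) → 7042 = 7×1000 + 4×10 + 2 → 7 thousands, 4 tens, 2 ones (place-value notation)
7 thousands, 4 tens, 2 ones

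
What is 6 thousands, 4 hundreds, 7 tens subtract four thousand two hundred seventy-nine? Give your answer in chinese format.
Convert 6 thousands, 4 hundreds, 7 tens (place-value notation) → 6×1000 + 4×100 + 7×10 = 6470 (decimal)
Convert four thousand two hundred seventy-nine (English words) → 4×1000 + 2×100 + 79 = 4279 (decimal)
Compute 6470 - 4279 = 2191
Convert 2191 (decimal) → 2191 = 2×1000 + 1×100 + 9×10 + 1 → 二千一百九十一 (Chinese numeral)
二千一百九十一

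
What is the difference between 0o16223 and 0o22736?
Convert 0o16223 (octal) → 1×4096 + 6×512 + 2×64 + 2×8 + 3 = 7315 (decimal)
Convert 0o22736 (octal) → 2×4096 + 2×512 + 7×64 + 3×8 + 6 = 9694 (decimal)
Difference: |7315 - 9694| = 2379
2379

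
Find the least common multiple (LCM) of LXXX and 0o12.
Convert LXXX (Roman numeral) → 50 + 10 + 10 + 10 = 80 (decimal)
Convert 0o12 (octal) → 1×8 + 2 = 10 (decimal)
Compute lcm(80, 10) = 80
80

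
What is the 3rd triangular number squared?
The 3rd triangular number = 3×4/2 = 6
Compute 6² = 6 × 6 = 36
36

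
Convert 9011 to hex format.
Convert 9011 (decimal) → 9011 = 2×4096 + 3×256 + 3×16 + 3 → 0x2333 (hexadecimal)
0x2333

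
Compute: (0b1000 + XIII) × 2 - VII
Convert 0b1000 (binary) → 8 (decimal)
Convert XIII (Roman numeral) → 10 + 1 + 1 + 1 = 13 (decimal)
Convert VII (Roman numeral) → 5 + 1 + 1 = 7 (decimal)
Expression in decimal: (8 + 13) × 2 - 7
Parentheses first: 8 + 13 = 21
Multiply: 21 × 2 = 42
Subtract: 42 - 7 = 35
35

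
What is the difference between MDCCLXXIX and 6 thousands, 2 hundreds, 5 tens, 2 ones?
Convert MDCCLXXIX (Roman numeral) → 1000 + 500 + 100 + 100 + 50 + 10 + 10 + 9 = 1779 (decimal)
Convert 6 thousands, 2 hundreds, 5 tens, 2 ones (place-value notation) → 6×1000 + 2×100 + 5×10 + 2 = 6252 (decimal)
Difference: |1779 - 6252| = 4473
4473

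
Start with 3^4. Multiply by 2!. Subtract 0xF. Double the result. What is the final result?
Convert 3^4 (power) → 81 (decimal)
Start: 81
Convert 2! (factorial) → 2 (decimal)
81 × 2 = 162
Convert 0xF (hexadecimal) → 15 (decimal)
162 - 15 = 147
147 × 2 = 294
294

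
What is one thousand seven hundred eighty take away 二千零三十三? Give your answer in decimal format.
Convert one thousand seven hundred eighty (English words) → 1×1000 + 7×100 + 80 = 1780 (decimal)
Convert 二千零三十三 (Chinese numeral) → 2×1000 + 3×10 + 3 = 2033 (decimal)
Compute 1780 - 2033 = -253
-253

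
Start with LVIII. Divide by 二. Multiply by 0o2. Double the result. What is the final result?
Convert LVIII (Roman numeral) → 50 + 5 + 1 + 1 + 1 = 58 (decimal)
Start: 58
Convert 二 (Chinese numeral) → 2 (decimal)
58 ÷ 2 = 29
Convert 0o2 (octal) → 2 (decimal)
29 × 2 = 58
58 × 2 = 116
116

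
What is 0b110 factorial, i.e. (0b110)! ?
Convert 0b110 (binary) → 4 + 2 = 6 (decimal)
Compute 6! = 720
720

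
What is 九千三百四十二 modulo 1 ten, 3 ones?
Convert 九千三百四十二 (Chinese numeral) → 9×1000 + 3×100 + 4×10 + 2 = 9342 (decimal)
Convert 1 ten, 3 ones (place-value notation) → 1×10 + 3 = 13 (decimal)
Compute 9342 mod 13 = 8
8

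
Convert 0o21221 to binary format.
Convert 0o21221 (octal) → 2×4096 + 1×512 + 2×64 + 2×8 + 1 = 8849 (decimal)
Convert 8849 (decimal) → 8849 = 8192 + 512 + 128 + 16 + 1 → 0b10001010010001 (binary)
0b10001010010001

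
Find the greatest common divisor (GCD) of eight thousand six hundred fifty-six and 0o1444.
Convert eight thousand six hundred fifty-six (English words) → 8×1000 + 6×100 + 56 = 8656 (decimal)
Convert 0o1444 (octal) → 1×512 + 4×64 + 4×8 + 4 = 804 (decimal)
Compute gcd(8656, 804) = 4
4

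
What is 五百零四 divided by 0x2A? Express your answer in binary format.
Convert 五百零四 (Chinese numeral) → 5×100 + 4 = 504 (decimal)
Convert 0x2A (hexadecimal) → 2×16 + 10 = 42 (decimal)
Compute 504 ÷ 42 = 12
Convert 12 (decimal) → 12 = 8 + 4 → 0b1100 (binary)
0b1100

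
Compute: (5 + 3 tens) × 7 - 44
Convert 3 tens (place-value notation) → 3×10 = 30 (decimal)
Expression in decimal: (5 + 30) × 7 - 44
Parentheses first: 5 + 30 = 35
Multiply: 35 × 7 = 245
Subtract: 245 - 44 = 201
201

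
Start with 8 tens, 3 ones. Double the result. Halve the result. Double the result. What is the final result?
Convert 8 tens, 3 ones (place-value notation) → 8×10 + 3 = 83 (decimal)
Start: 83
83 × 2 = 166
166 ÷ 2 = 83
83 × 2 = 166
166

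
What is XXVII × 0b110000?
Convert XXVII (Roman numeral) → 10 + 10 + 5 + 1 + 1 = 27 (decimal)
Convert 0b110000 (binary) → 32 + 16 = 48 (decimal)
Compute 27 × 48 = 1296
1296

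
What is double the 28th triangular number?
The 28th triangular number = 28×29/2 = 406
Compute 406 × 2 = 812
812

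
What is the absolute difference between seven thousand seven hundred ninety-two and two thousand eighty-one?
Convert seven thousand seven hundred ninety-two (English words) → 7×1000 + 7×100 + 92 = 7792 (decimal)
Convert two thousand eighty-one (English words) → 2×1000 + 81 = 2081 (decimal)
Compute |7792 - 2081| = 5711
5711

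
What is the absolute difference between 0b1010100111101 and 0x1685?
Convert 0b1010100111101 (binary) → 4096 + 1024 + 256 + 32 + 16 + 8 + 4 + 1 = 5437 (decimal)
Convert 0x1685 (hexadecimal) → 1×4096 + 6×256 + 8×16 + 5 = 5765 (decimal)
Compute |5437 - 5765| = 328
328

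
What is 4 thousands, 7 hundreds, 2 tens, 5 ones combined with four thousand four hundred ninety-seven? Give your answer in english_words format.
Convert 4 thousands, 7 hundreds, 2 tens, 5 ones (place-value notation) → 4×1000 + 7×100 + 2×10 + 5 = 4725 (decimal)
Convert four thousand four hundred ninety-seven (English words) → 4×1000 + 4×100 + 97 = 4497 (decimal)
Compute 4725 + 4497 = 9222
Convert 9222 (decimal) → 9222 = 9×1000 + 2×100 + 22 → nine thousand two hundred twenty-two (English words)
nine thousand two hundred twenty-two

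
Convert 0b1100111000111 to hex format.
Convert 0b1100111000111 (binary) → 4096 + 2048 + 256 + 128 + 64 + 4 + 2 + 1 = 6599 (decimal)
Convert 6599 (decimal) → 6599 = 1×4096 + 9×256 + 12×16 + 7 → 0x19C7 (hexadecimal)
0x19C7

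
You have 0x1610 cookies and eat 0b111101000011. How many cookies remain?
Convert 0x1610 (hexadecimal) → 1×4096 + 6×256 + 1×16 = 5648 (decimal)
Convert 0b111101000011 (binary) → 2048 + 1024 + 512 + 256 + 64 + 2 + 1 = 3907 (decimal)
Compute 5648 - 3907 = 1741
1741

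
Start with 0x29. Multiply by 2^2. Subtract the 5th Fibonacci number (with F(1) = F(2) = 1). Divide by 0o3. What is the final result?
Convert 0x29 (hexadecimal) → 2×16 + 9 = 41 (decimal)
Start: 41
Convert 2^2 (power) → 4 (decimal)
41 × 4 = 164
Convert the 5th Fibonacci number (with F(1) = F(2) = 1) (Fibonacci index) → 1, 1, 2, 3, 5 → 5 (decimal)
164 - 5 = 159
Convert 0o3 (octal) → 3 (decimal)
159 ÷ 3 = 53
53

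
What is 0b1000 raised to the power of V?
Convert 0b1000 (binary) → 8 (decimal)
Convert V (Roman numeral) → 5 (decimal)
Compute 8 ^ 5 = 32768
32768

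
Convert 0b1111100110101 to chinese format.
Convert 0b1111100110101 (binary) → 4096 + 2048 + 1024 + 512 + 256 + 32 + 16 + 4 + 1 = 7989 (decimal)
Convert 7989 (decimal) → 7989 = 7×1000 + 9×100 + 8×10 + 9 → 七千九百八十九 (Chinese numeral)
七千九百八十九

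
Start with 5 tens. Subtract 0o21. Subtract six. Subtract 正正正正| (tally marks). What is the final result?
Convert 5 tens (place-value notation) → 5×10 = 50 (decimal)
Start: 50
Convert 0o21 (octal) → 2×8 + 1 = 17 (decimal)
50 - 17 = 33
Convert six (English words) → 6 (decimal)
33 - 6 = 27
Convert 正正正正| (tally marks) → 5 + 5 + 5 + 5 + 1 = 21 (decimal)
27 - 21 = 6
6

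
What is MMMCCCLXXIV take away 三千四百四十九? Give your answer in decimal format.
Convert MMMCCCLXXIV (Roman numeral) → 1000 + 1000 + 1000 + 100 + 100 + 100 + 50 + 10 + 10 + 4 = 3374 (decimal)
Convert 三千四百四十九 (Chinese numeral) → 3×1000 + 4×100 + 4×10 + 9 = 3449 (decimal)
Compute 3374 - 3449 = -75
-75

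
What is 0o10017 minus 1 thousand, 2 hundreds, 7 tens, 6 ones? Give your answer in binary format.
Convert 0o10017 (octal) → 1×4096 + 1×8 + 7 = 4111 (decimal)
Convert 1 thousand, 2 hundreds, 7 tens, 6 ones (place-value notation) → 1×1000 + 2×100 + 7×10 + 6 = 1276 (decimal)
Compute 4111 - 1276 = 2835
Convert 2835 (decimal) → 2835 = 2048 + 512 + 256 + 16 + 2 + 1 → 0b101100010011 (binary)
0b101100010011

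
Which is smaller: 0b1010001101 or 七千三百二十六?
Convert 0b1010001101 (binary) → 512 + 128 + 8 + 4 + 1 = 653 (decimal)
Convert 七千三百二十六 (Chinese numeral) → 7×1000 + 3×100 + 2×10 + 6 = 7326 (decimal)
Compare 653 vs 7326: smaller = 653
653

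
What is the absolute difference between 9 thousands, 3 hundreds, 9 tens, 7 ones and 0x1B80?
Convert 9 thousands, 3 hundreds, 9 tens, 7 ones (place-value notation) → 9×1000 + 3×100 + 9×10 + 7 = 9397 (decimal)
Convert 0x1B80 (hexadecimal) → 1×4096 + 11×256 + 8×16 = 7040 (decimal)
Compute |9397 - 7040| = 2357
2357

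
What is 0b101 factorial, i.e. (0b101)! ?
Convert 0b101 (binary) → 4 + 1 = 5 (decimal)
Compute 5! = 120
120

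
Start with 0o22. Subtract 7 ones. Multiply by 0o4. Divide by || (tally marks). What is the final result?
Convert 0o22 (octal) → 2×8 + 2 = 18 (decimal)
Start: 18
Convert 7 ones (place-value notation) → 7 (decimal)
18 - 7 = 11
Convert 0o4 (octal) → 4 (decimal)
11 × 4 = 44
Convert || (tally marks) → 2 (decimal)
44 ÷ 2 = 22
22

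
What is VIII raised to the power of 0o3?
Convert VIII (Roman numeral) → 5 + 1 + 1 + 1 = 8 (decimal)
Convert 0o3 (octal) → 3 (decimal)
Compute 8 ^ 3 = 512
512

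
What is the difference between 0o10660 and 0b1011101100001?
Convert 0o10660 (octal) → 1×4096 + 6×64 + 6×8 = 4528 (decimal)
Convert 0b1011101100001 (binary) → 4096 + 1024 + 512 + 256 + 64 + 32 + 1 = 5985 (decimal)
Difference: |4528 - 5985| = 1457
1457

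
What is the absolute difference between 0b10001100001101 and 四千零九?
Convert 0b10001100001101 (binary) → 8192 + 512 + 256 + 8 + 4 + 1 = 8973 (decimal)
Convert 四千零九 (Chinese numeral) → 4×1000 + 9 = 4009 (decimal)
Compute |8973 - 4009| = 4964
4964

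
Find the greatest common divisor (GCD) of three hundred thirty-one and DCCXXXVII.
Convert three hundred thirty-one (English words) → 3×100 + 31 = 331 (decimal)
Convert DCCXXXVII (Roman numeral) → 500 + 100 + 100 + 10 + 10 + 10 + 5 + 1 + 1 = 737 (decimal)
Compute gcd(331, 737) = 1
1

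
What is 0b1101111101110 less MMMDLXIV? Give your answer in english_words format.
Convert 0b1101111101110 (binary) → 4096 + 2048 + 512 + 256 + 128 + 64 + 32 + 8 + 4 + 2 = 7150 (decimal)
Convert MMMDLXIV (Roman numeral) → 1000 + 1000 + 1000 + 500 + 50 + 10 + 4 = 3564 (decimal)
Compute 7150 - 3564 = 3586
Convert 3586 (decimal) → 3586 = 3×1000 + 5×100 + 86 → three thousand five hundred eighty-six (English words)
three thousand five hundred eighty-six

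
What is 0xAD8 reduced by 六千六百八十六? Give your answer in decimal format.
Convert 0xAD8 (hexadecimal) → 10×256 + 13×16 + 8 = 2776 (decimal)
Convert 六千六百八十六 (Chinese numeral) → 6×1000 + 6×100 + 8×10 + 6 = 6686 (decimal)
Compute 2776 - 6686 = -3910
-3910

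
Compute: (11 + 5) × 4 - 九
Convert 九 (Chinese numeral) → 9 (decimal)
Expression in decimal: (11 + 5) × 4 - 9
Parentheses first: 11 + 5 = 16
Multiply: 16 × 4 = 64
Subtract: 64 - 9 = 55
55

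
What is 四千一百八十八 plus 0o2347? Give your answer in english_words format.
Convert 四千一百八十八 (Chinese numeral) → 4×1000 + 1×100 + 8×10 + 8 = 4188 (decimal)
Convert 0o2347 (octal) → 2×512 + 3×64 + 4×8 + 7 = 1255 (decimal)
Compute 4188 + 1255 = 5443
Convert 5443 (decimal) → 5443 = 5×1000 + 4×100 + 43 → five thousand four hundred forty-three (English words)
five thousand four hundred forty-three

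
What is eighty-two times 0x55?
Convert eighty-two (English words) → 82 (decimal)
Convert 0x55 (hexadecimal) → 5×16 + 5 = 85 (decimal)
Compute 82 × 85 = 6970
6970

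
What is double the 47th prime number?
The 47th prime number = 211
Compute 211 × 2 = 422
422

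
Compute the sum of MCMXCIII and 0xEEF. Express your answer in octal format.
Convert MCMXCIII (Roman numeral) → 1000 + 900 + 90 + 1 + 1 + 1 = 1993 (decimal)
Convert 0xEEF (hexadecimal) → 14×256 + 14×16 + 15 = 3823 (decimal)
Compute 1993 + 3823 = 5816
Convert 5816 (decimal) → 5816 = 1×4096 + 3×512 + 2×64 + 7×8 → 0o13270 (octal)
0o13270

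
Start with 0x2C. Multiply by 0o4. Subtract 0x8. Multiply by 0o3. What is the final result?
Convert 0x2C (hexadecimal) → 2×16 + 12 = 44 (decimal)
Start: 44
Convert 0o4 (octal) → 4 (decimal)
44 × 4 = 176
Convert 0x8 (hexadecimal) → 8 (decimal)
176 - 8 = 168
Convert 0o3 (octal) → 3 (decimal)
168 × 3 = 504
504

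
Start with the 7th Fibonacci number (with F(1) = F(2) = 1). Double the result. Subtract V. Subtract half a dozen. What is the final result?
Convert the 7th Fibonacci number (with F(1) = F(2) = 1) (Fibonacci index) → 1, 1, 2, 3, 5, 8, 13 → 13 (decimal)
Start: 13
13 × 2 = 26
Convert V (Roman numeral) → 5 (decimal)
26 - 5 = 21
Convert half a dozen (colloquial) → 6 (decimal)
21 - 6 = 15
15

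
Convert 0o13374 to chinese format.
Convert 0o13374 (octal) → 1×4096 + 3×512 + 3×64 + 7×8 + 4 = 5884 (decimal)
Convert 5884 (decimal) → 5884 = 5×1000 + 8×100 + 8×10 + 4 → 五千八百八十四 (Chinese numeral)
五千八百八十四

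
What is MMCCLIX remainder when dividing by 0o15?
Convert MMCCLIX (Roman numeral) → 1000 + 1000 + 100 + 100 + 50 + 9 = 2259 (decimal)
Convert 0o15 (octal) → 1×8 + 5 = 13 (decimal)
Compute 2259 mod 13 = 10
10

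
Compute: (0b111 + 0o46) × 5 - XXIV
Convert 0b111 (binary) → 4 + 2 + 1 = 7 (decimal)
Convert 0o46 (octal) → 4×8 + 6 = 38 (decimal)
Convert XXIV (Roman numeral) → 10 + 10 + 4 = 24 (decimal)
Expression in decimal: (7 + 38) × 5 - 24
Parentheses first: 7 + 38 = 45
Multiply: 45 × 5 = 225
Subtract: 225 - 24 = 201
201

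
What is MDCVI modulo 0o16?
Convert MDCVI (Roman numeral) → 1000 + 500 + 100 + 5 + 1 = 1606 (decimal)
Convert 0o16 (octal) → 1×8 + 6 = 14 (decimal)
Compute 1606 mod 14 = 10
10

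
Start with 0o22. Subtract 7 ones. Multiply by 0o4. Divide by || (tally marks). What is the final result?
Convert 0o22 (octal) → 2×8 + 2 = 18 (decimal)
Start: 18
Convert 7 ones (place-value notation) → 7 (decimal)
18 - 7 = 11
Convert 0o4 (octal) → 4 (decimal)
11 × 4 = 44
Convert || (tally marks) → 2 (decimal)
44 ÷ 2 = 22
22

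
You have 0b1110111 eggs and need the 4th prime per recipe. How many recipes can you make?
Convert 0b1110111 (binary) → 64 + 32 + 16 + 4 + 2 + 1 = 119 (decimal)
Convert the 4th prime (prime index) → 7 (decimal)
Compute 119 ÷ 7 = 17
17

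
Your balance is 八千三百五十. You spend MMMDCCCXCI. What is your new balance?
Convert 八千三百五十 (Chinese numeral) → 8×1000 + 3×100 + 5×10 = 8350 (decimal)
Convert MMMDCCCXCI (Roman numeral) → 1000 + 1000 + 1000 + 500 + 100 + 100 + 100 + 90 + 1 = 3891 (decimal)
Compute 8350 - 3891 = 4459
4459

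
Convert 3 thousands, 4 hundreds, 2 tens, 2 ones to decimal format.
Convert 3 thousands, 4 hundreds, 2 tens, 2 ones (place-value notation) → 3×1000 + 4×100 + 2×10 + 2 = 3422 (decimal)
3422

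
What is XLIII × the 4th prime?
Convert XLIII (Roman numeral) → 40 + 1 + 1 + 1 = 43 (decimal)
Convert the 4th prime (prime index) → 7 (decimal)
Compute 43 × 7 = 301
301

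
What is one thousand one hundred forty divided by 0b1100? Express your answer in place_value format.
Convert one thousand one hundred forty (English words) → 1×1000 + 1×100 + 40 = 1140 (decimal)
Convert 0b1100 (binary) → 8 + 4 = 12 (decimal)
Compute 1140 ÷ 12 = 95
Convert 95 (decimal) → 95 = 9×10 + 5 → 9 tens, 5 ones (place-value notation)
9 tens, 5 ones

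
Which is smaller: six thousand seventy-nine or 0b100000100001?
Convert six thousand seventy-nine (English words) → 6×1000 + 79 = 6079 (decimal)
Convert 0b100000100001 (binary) → 2048 + 32 + 1 = 2081 (decimal)
Compare 6079 vs 2081: smaller = 2081
2081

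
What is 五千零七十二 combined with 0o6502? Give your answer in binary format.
Convert 五千零七十二 (Chinese numeral) → 5×1000 + 7×10 + 2 = 5072 (decimal)
Convert 0o6502 (octal) → 6×512 + 5×64 + 2 = 3394 (decimal)
Compute 5072 + 3394 = 8466
Convert 8466 (decimal) → 8466 = 8192 + 256 + 16 + 2 → 0b10000100010010 (binary)
0b10000100010010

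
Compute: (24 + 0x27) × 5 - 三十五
Convert 0x27 (hexadecimal) → 2×16 + 7 = 39 (decimal)
Convert 三十五 (Chinese numeral) → 3×10 + 5 = 35 (decimal)
Expression in decimal: (24 + 39) × 5 - 35
Parentheses first: 24 + 39 = 63
Multiply: 63 × 5 = 315
Subtract: 315 - 35 = 280
280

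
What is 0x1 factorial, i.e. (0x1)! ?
Convert 0x1 (hexadecimal) → 1 (decimal)
Compute 1! = 1
1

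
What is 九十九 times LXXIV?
Convert 九十九 (Chinese numeral) → 9×10 + 9 = 99 (decimal)
Convert LXXIV (Roman numeral) → 50 + 10 + 10 + 4 = 74 (decimal)
Compute 99 × 74 = 7326
7326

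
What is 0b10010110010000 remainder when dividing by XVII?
Convert 0b10010110010000 (binary) → 8192 + 1024 + 256 + 128 + 16 = 9616 (decimal)
Convert XVII (Roman numeral) → 10 + 5 + 1 + 1 = 17 (decimal)
Compute 9616 mod 17 = 11
11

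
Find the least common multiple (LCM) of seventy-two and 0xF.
Convert seventy-two (English words) → 72 (decimal)
Convert 0xF (hexadecimal) → 15 (decimal)
Compute lcm(72, 15) = 360
360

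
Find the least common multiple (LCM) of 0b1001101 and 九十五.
Convert 0b1001101 (binary) → 64 + 8 + 4 + 1 = 77 (decimal)
Convert 九十五 (Chinese numeral) → 9×10 + 5 = 95 (decimal)
Compute lcm(77, 95) = 7315
7315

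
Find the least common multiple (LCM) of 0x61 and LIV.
Convert 0x61 (hexadecimal) → 6×16 + 1 = 97 (decimal)
Convert LIV (Roman numeral) → 50 + 4 = 54 (decimal)
Compute lcm(97, 54) = 5238
5238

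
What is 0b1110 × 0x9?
Convert 0b1110 (binary) → 8 + 4 + 2 = 14 (decimal)
Convert 0x9 (hexadecimal) → 9 (decimal)
Compute 14 × 9 = 126
126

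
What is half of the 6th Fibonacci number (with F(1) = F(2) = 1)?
The 6th Fibonacci number (with F(1) = F(2) = 1): 1, 1, 2, 3, 5, 8 → 8
Compute 8 ÷ 2 = 4
4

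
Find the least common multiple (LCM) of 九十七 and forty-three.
Convert 九十七 (Chinese numeral) → 9×10 + 7 = 97 (decimal)
Convert forty-three (English words) → 43 (decimal)
Compute lcm(97, 43) = 4171
4171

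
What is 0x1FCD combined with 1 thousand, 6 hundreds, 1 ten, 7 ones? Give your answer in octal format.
Convert 0x1FCD (hexadecimal) → 1×4096 + 15×256 + 12×16 + 13 = 8141 (decimal)
Convert 1 thousand, 6 hundreds, 1 ten, 7 ones (place-value notation) → 1×1000 + 6×100 + 1×10 + 7 = 1617 (decimal)
Compute 8141 + 1617 = 9758
Convert 9758 (decimal) → 9758 = 2×4096 + 3×512 + 3×8 + 6 → 0o23036 (octal)
0o23036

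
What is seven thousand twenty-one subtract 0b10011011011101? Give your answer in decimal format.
Convert seven thousand twenty-one (English words) → 7×1000 + 21 = 7021 (decimal)
Convert 0b10011011011101 (binary) → 8192 + 1024 + 512 + 128 + 64 + 16 + 8 + 4 + 1 = 9949 (decimal)
Compute 7021 - 9949 = -2928
-2928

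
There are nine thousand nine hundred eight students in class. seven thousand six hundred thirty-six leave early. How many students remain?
Convert nine thousand nine hundred eight (English words) → 9×1000 + 9×100 + 8 = 9908 (decimal)
Convert seven thousand six hundred thirty-six (English words) → 7×1000 + 6×100 + 36 = 7636 (decimal)
Compute 9908 - 7636 = 2272
2272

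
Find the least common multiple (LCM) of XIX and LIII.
Convert XIX (Roman numeral) → 10 + 9 = 19 (decimal)
Convert LIII (Roman numeral) → 50 + 1 + 1 + 1 = 53 (decimal)
Compute lcm(19, 53) = 1007
1007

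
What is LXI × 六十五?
Convert LXI (Roman numeral) → 50 + 10 + 1 = 61 (decimal)
Convert 六十五 (Chinese numeral) → 6×10 + 5 = 65 (decimal)
Compute 61 × 65 = 3965
3965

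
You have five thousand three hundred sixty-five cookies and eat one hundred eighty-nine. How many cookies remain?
Convert five thousand three hundred sixty-five (English words) → 5×1000 + 3×100 + 65 = 5365 (decimal)
Convert one hundred eighty-nine (English words) → 1×100 + 89 = 189 (decimal)
Compute 5365 - 189 = 5176
5176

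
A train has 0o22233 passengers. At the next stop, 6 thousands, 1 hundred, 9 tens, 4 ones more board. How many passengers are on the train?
Convert 0o22233 (octal) → 2×4096 + 2×512 + 2×64 + 3×8 + 3 = 9371 (decimal)
Convert 6 thousands, 1 hundred, 9 tens, 4 ones (place-value notation) → 6×1000 + 1×100 + 9×10 + 4 = 6194 (decimal)
Compute 9371 + 6194 = 15565
15565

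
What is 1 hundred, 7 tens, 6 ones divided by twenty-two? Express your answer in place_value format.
Convert 1 hundred, 7 tens, 6 ones (place-value notation) → 1×100 + 7×10 + 6 = 176 (decimal)
Convert twenty-two (English words) → 22 (decimal)
Compute 176 ÷ 22 = 8
Convert 8 (decimal) → 8 ones (place-value notation)
8 ones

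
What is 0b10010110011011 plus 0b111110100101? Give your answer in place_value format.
Convert 0b10010110011011 (binary) → 8192 + 1024 + 256 + 128 + 16 + 8 + 2 + 1 = 9627 (decimal)
Convert 0b111110100101 (binary) → 2048 + 1024 + 512 + 256 + 128 + 32 + 4 + 1 = 4005 (decimal)
Compute 9627 + 4005 = 13632
Convert 13632 (decimal) → 13632 = 13×1000 + 6×100 + 3×10 + 2 → 13 thousands, 6 hundreds, 3 tens, 2 ones (place-value notation)
13 thousands, 6 hundreds, 3 tens, 2 ones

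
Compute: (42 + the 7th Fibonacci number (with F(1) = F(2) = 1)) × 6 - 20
Convert the 7th Fibonacci number (with F(1) = F(2) = 1) (Fibonacci index) → 1, 1, 2, 3, 5, 8, 13 → 13 (decimal)
Expression in decimal: (42 + 13) × 6 - 20
Parentheses first: 42 + 13 = 55
Multiply: 55 × 6 = 330
Subtract: 330 - 20 = 310
310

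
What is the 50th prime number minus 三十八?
The 50th prime number = 229
Convert 三十八 (Chinese numeral) → 3×10 + 8 = 38 (decimal)
Compute 229 - 38 = 191
191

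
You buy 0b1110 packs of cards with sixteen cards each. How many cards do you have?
Convert sixteen (English words) → 16 (decimal)
Convert 0b1110 (binary) → 8 + 4 + 2 = 14 (decimal)
Compute 16 × 14 = 224
224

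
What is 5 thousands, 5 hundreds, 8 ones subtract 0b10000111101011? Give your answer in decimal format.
Convert 5 thousands, 5 hundreds, 8 ones (place-value notation) → 5×1000 + 5×100 + 8 = 5508 (decimal)
Convert 0b10000111101011 (binary) → 8192 + 256 + 128 + 64 + 32 + 8 + 2 + 1 = 8683 (decimal)
Compute 5508 - 8683 = -3175
-3175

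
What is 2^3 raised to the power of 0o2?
Convert 2^3 (power) → 8 (decimal)
Convert 0o2 (octal) → 2 (decimal)
Compute 8 ^ 2 = 64
64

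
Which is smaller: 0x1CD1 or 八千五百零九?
Convert 0x1CD1 (hexadecimal) → 1×4096 + 12×256 + 13×16 + 1 = 7377 (decimal)
Convert 八千五百零九 (Chinese numeral) → 8×1000 + 5×100 + 9 = 8509 (decimal)
Compare 7377 vs 8509: smaller = 7377
7377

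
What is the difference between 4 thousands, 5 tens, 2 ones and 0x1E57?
Convert 4 thousands, 5 tens, 2 ones (place-value notation) → 4×1000 + 5×10 + 2 = 4052 (decimal)
Convert 0x1E57 (hexadecimal) → 1×4096 + 14×256 + 5×16 + 7 = 7767 (decimal)
Difference: |4052 - 7767| = 3715
3715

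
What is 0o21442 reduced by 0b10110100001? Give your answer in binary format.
Convert 0o21442 (octal) → 2×4096 + 1×512 + 4×64 + 4×8 + 2 = 8994 (decimal)
Convert 0b10110100001 (binary) → 1024 + 256 + 128 + 32 + 1 = 1441 (decimal)
Compute 8994 - 1441 = 7553
Convert 7553 (decimal) → 7553 = 4096 + 2048 + 1024 + 256 + 128 + 1 → 0b1110110000001 (binary)
0b1110110000001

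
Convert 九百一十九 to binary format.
Convert 九百一十九 (Chinese numeral) → 9×100 + 1×10 + 9 = 919 (decimal)
Convert 919 (decimal) → 919 = 512 + 256 + 128 + 16 + 4 + 2 + 1 → 0b1110010111 (binary)
0b1110010111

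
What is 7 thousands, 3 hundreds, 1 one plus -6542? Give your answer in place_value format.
Convert 7 thousands, 3 hundreds, 1 one (place-value notation) → 7×1000 + 3×100 + 1 = 7301 (decimal)
Compute 7301 + -6542 = 759
Convert 759 (decimal) → 759 = 7×100 + 5×10 + 9 → 7 hundreds, 5 tens, 9 ones (place-value notation)
7 hundreds, 5 tens, 9 ones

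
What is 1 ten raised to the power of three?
Convert 1 ten (place-value notation) → 1×10 = 10 (decimal)
Convert three (English words) → 3 (decimal)
Compute 10 ^ 3 = 1000
1000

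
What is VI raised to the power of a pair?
Convert VI (Roman numeral) → 5 + 1 = 6 (decimal)
Convert a pair (colloquial) → 2 (decimal)
Compute 6 ^ 2 = 36
36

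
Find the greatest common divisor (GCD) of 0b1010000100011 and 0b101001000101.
Convert 0b1010000100011 (binary) → 4096 + 1024 + 32 + 2 + 1 = 5155 (decimal)
Convert 0b101001000101 (binary) → 2048 + 512 + 64 + 4 + 1 = 2629 (decimal)
Compute gcd(5155, 2629) = 1
1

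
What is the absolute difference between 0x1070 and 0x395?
Convert 0x1070 (hexadecimal) → 1×4096 + 7×16 = 4208 (decimal)
Convert 0x395 (hexadecimal) → 3×256 + 9×16 + 5 = 917 (decimal)
Compute |4208 - 917| = 3291
3291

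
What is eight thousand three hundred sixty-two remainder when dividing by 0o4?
Convert eight thousand three hundred sixty-two (English words) → 8×1000 + 3×100 + 62 = 8362 (decimal)
Convert 0o4 (octal) → 4 (decimal)
Compute 8362 mod 4 = 2
2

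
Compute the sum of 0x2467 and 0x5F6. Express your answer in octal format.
Convert 0x2467 (hexadecimal) → 2×4096 + 4×256 + 6×16 + 7 = 9319 (decimal)
Convert 0x5F6 (hexadecimal) → 5×256 + 15×16 + 6 = 1526 (decimal)
Compute 9319 + 1526 = 10845
Convert 10845 (decimal) → 10845 = 2×4096 + 5×512 + 1×64 + 3×8 + 5 → 0o25135 (octal)
0o25135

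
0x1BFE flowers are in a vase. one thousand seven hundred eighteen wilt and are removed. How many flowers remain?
Convert 0x1BFE (hexadecimal) → 1×4096 + 11×256 + 15×16 + 14 = 7166 (decimal)
Convert one thousand seven hundred eighteen (English words) → 1×1000 + 7×100 + 18 = 1718 (decimal)
Compute 7166 - 1718 = 5448
5448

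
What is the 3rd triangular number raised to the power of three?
Convert the 3rd triangular number (triangular index) → 3×4/2 = 6 (decimal)
Convert three (English words) → 3 (decimal)
Compute 6 ^ 3 = 216
216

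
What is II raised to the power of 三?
Convert II (Roman numeral) → 1 + 1 = 2 (decimal)
Convert 三 (Chinese numeral) → 3 (decimal)
Compute 2 ^ 3 = 8
8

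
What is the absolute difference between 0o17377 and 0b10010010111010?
Convert 0o17377 (octal) → 1×4096 + 7×512 + 3×64 + 7×8 + 7 = 7935 (decimal)
Convert 0b10010010111010 (binary) → 8192 + 1024 + 128 + 32 + 16 + 8 + 2 = 9402 (decimal)
Compute |7935 - 9402| = 1467
1467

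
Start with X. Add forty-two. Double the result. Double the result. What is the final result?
Convert X (Roman numeral) → 10 (decimal)
Start: 10
Convert forty-two (English words) → 42 (decimal)
10 + 42 = 52
52 × 2 = 104
104 × 2 = 208
208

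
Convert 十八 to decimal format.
Convert 十八 (Chinese numeral) → 1×10 + 8 = 18 (decimal)
18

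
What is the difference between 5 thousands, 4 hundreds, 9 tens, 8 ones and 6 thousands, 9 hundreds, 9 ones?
Convert 5 thousands, 4 hundreds, 9 tens, 8 ones (place-value notation) → 5×1000 + 4×100 + 9×10 + 8 = 5498 (decimal)
Convert 6 thousands, 9 hundreds, 9 ones (place-value notation) → 6×1000 + 9×100 + 9 = 6909 (decimal)
Difference: |5498 - 6909| = 1411
1411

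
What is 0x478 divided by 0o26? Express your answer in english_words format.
Convert 0x478 (hexadecimal) → 4×256 + 7×16 + 8 = 1144 (decimal)
Convert 0o26 (octal) → 2×8 + 6 = 22 (decimal)
Compute 1144 ÷ 22 = 52
Convert 52 (decimal) → fifty-two (English words)
fifty-two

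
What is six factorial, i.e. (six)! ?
Convert six (English words) → 6 (decimal)
Compute 6! = 720
720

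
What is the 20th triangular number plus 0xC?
The 20th triangular number = 20×21/2 = 210
Convert 0xC (hexadecimal) → 12 (decimal)
Compute 210 + 12 = 222
222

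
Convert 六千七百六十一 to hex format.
Convert 六千七百六十一 (Chinese numeral) → 6×1000 + 7×100 + 6×10 + 1 = 6761 (decimal)
Convert 6761 (decimal) → 6761 = 1×4096 + 10×256 + 6×16 + 9 → 0x1A69 (hexadecimal)
0x1A69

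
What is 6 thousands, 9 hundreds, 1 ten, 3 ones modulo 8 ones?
Convert 6 thousands, 9 hundreds, 1 ten, 3 ones (place-value notation) → 6×1000 + 9×100 + 1×10 + 3 = 6913 (decimal)
Convert 8 ones (place-value notation) → 8 (decimal)
Compute 6913 mod 8 = 1
1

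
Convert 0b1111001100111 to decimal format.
Convert 0b1111001100111 (binary) → 4096 + 2048 + 1024 + 512 + 64 + 32 + 4 + 2 + 1 = 7783 (decimal)
7783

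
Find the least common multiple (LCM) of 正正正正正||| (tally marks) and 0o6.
Convert 正正正正正||| (tally marks) → 5 + 5 + 5 + 5 + 5 + 3 = 28 (decimal)
Convert 0o6 (octal) → 6 (decimal)
Compute lcm(28, 6) = 84
84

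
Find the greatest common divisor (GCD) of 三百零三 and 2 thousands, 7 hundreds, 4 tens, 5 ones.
Convert 三百零三 (Chinese numeral) → 3×100 + 3 = 303 (decimal)
Convert 2 thousands, 7 hundreds, 4 tens, 5 ones (place-value notation) → 2×1000 + 7×100 + 4×10 + 5 = 2745 (decimal)
Compute gcd(303, 2745) = 3
3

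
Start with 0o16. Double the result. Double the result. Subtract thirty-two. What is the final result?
Convert 0o16 (octal) → 1×8 + 6 = 14 (decimal)
Start: 14
14 × 2 = 28
28 × 2 = 56
Convert thirty-two (English words) → 32 (decimal)
56 - 32 = 24
24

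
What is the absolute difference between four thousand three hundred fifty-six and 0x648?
Convert four thousand three hundred fifty-six (English words) → 4×1000 + 3×100 + 56 = 4356 (decimal)
Convert 0x648 (hexadecimal) → 6×256 + 4×16 + 8 = 1608 (decimal)
Compute |4356 - 1608| = 2748
2748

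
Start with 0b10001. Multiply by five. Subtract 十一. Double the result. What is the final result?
Convert 0b10001 (binary) → 16 + 1 = 17 (decimal)
Start: 17
Convert five (English words) → 5 (decimal)
17 × 5 = 85
Convert 十一 (Chinese numeral) → 1×10 + 1 = 11 (decimal)
85 - 11 = 74
74 × 2 = 148
148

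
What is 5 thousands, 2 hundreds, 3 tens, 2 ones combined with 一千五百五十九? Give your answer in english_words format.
Convert 5 thousands, 2 hundreds, 3 tens, 2 ones (place-value notation) → 5×1000 + 2×100 + 3×10 + 2 = 5232 (decimal)
Convert 一千五百五十九 (Chinese numeral) → 1×1000 + 5×100 + 5×10 + 9 = 1559 (decimal)
Compute 5232 + 1559 = 6791
Convert 6791 (decimal) → 6791 = 6×1000 + 7×100 + 91 → six thousand seven hundred ninety-one (English words)
six thousand seven hundred ninety-one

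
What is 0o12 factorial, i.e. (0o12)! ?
Convert 0o12 (octal) → 1×8 + 2 = 10 (decimal)
Compute 10! = 3628800
3628800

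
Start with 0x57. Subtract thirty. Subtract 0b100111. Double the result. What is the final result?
Convert 0x57 (hexadecimal) → 5×16 + 7 = 87 (decimal)
Start: 87
Convert thirty (English words) → 30 (decimal)
87 - 30 = 57
Convert 0b100111 (binary) → 32 + 4 + 2 + 1 = 39 (decimal)
57 - 39 = 18
18 × 2 = 36
36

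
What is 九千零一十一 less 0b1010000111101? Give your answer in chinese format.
Convert 九千零一十一 (Chinese numeral) → 9×1000 + 1×10 + 1 = 9011 (decimal)
Convert 0b1010000111101 (binary) → 4096 + 1024 + 32 + 16 + 8 + 4 + 1 = 5181 (decimal)
Compute 9011 - 5181 = 3830
Convert 3830 (decimal) → 3830 = 3×1000 + 8×100 + 3×10 → 三千八百三十 (Chinese numeral)
三千八百三十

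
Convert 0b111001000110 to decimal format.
Convert 0b111001000110 (binary) → 2048 + 1024 + 512 + 64 + 4 + 2 = 3654 (decimal)
3654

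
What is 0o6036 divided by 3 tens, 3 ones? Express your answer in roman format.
Convert 0o6036 (octal) → 6×512 + 3×8 + 6 = 3102 (decimal)
Convert 3 tens, 3 ones (place-value notation) → 3×10 + 3 = 33 (decimal)
Compute 3102 ÷ 33 = 94
Convert 94 (decimal) → 94 = 90 + 4 → XCIV (Roman numeral)
XCIV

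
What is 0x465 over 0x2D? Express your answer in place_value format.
Convert 0x465 (hexadecimal) → 4×256 + 6×16 + 5 = 1125 (decimal)
Convert 0x2D (hexadecimal) → 2×16 + 13 = 45 (decimal)
Compute 1125 ÷ 45 = 25
Convert 25 (decimal) → 25 = 2×10 + 5 → 2 tens, 5 ones (place-value notation)
2 tens, 5 ones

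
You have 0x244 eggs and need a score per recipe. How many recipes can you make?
Convert 0x244 (hexadecimal) → 2×256 + 4×16 + 4 = 580 (decimal)
Convert a score (colloquial) → 20 (decimal)
Compute 580 ÷ 20 = 29
29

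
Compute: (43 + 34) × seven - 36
Convert seven (English words) → 7 (decimal)
Expression in decimal: (43 + 34) × 7 - 36
Parentheses first: 43 + 34 = 77
Multiply: 77 × 7 = 539
Subtract: 539 - 36 = 503
503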